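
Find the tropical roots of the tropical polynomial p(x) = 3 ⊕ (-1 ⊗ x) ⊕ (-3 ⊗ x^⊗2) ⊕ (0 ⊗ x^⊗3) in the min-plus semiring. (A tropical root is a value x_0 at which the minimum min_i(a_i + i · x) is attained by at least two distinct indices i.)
Roots: {-3, 2, 4}

Each tropical root is a break point of the lower envelope of the lines y = a_i + i · x (there are 4 lines, with slopes 0, 1, ..., 3). Only the lines that attain the minimum somewhere contribute to roots; other lines are dominated. Here the surviving (envelope) indices are i = 3, i = 2, i = 1, i = 0.
Intersections between consecutive envelope lines give the roots: for adjacent envelope indices i < j the intersection is x = (a_i − a_j) / (j − i). Reading off the sorted break points: {-3, 2, 4}.
Verification: at each break x_0, at least two indices attain the minimum of min_i(a_i + i · x_0).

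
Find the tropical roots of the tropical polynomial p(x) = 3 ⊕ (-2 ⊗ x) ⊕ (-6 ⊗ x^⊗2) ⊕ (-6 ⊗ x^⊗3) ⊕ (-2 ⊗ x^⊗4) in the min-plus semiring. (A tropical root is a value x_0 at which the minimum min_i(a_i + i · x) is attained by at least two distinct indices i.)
Roots: {-4, 0, 4, 5}

Each tropical root is a break point of the lower envelope of the lines y = a_i + i · x (there are 5 lines, with slopes 0, 1, ..., 4). Only the lines that attain the minimum somewhere contribute to roots; other lines are dominated. Here the surviving (envelope) indices are i = 4, i = 3, i = 2, i = 1, i = 0.
Intersections between consecutive envelope lines give the roots: for adjacent envelope indices i < j the intersection is x = (a_i − a_j) / (j − i). Reading off the sorted break points: {-4, 0, 4, 5}.
Verification: at each break x_0, at least two indices attain the minimum of min_i(a_i + i · x_0).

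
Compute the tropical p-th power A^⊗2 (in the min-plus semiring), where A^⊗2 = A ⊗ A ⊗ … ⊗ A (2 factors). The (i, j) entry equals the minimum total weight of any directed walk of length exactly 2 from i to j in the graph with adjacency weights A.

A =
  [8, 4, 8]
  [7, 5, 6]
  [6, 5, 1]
A^⊗2 =
  [11, 9, 9]
  [12, 10, 7]
  [7, 6, 2]

Each entry (A^⊗2)_ij equals the minimum over all length-2 walks i = v_0 → v_1 → … → v_2 = j of Σ_t A[v_t][v_{t+1}]. For example, for (i, j) = (0, 2) we minimise over 3 possible intermediate vertex sequences; the minimum is 9, attained along the walk 0 → 2 → 2.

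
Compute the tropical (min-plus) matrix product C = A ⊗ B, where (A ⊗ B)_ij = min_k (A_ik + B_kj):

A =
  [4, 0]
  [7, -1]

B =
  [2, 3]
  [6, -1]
A ⊗ B =
  [6, -1]
  [5, -2]

Apply the min-plus product entry-by-entry:
  C[0][0] = min over k of (A[0][0] + B[0][0] = 4 + 2 = 6, A[0][1] + B[1][0] = 0 + 6 = 6) = 6 (attained at k = 0)
  C[0][1] = min over k of (A[0][0] + B[0][1] = 4 + 3 = 7, A[0][1] + B[1][1] = 0 + -1 = -1) = -1 (attained at k = 1)
  C[1][0] = min over k of (A[1][0] + B[0][0] = 7 + 2 = 9, A[1][1] + B[1][0] = -1 + 6 = 5) = 5 (attained at k = 1)
  C[1][1] = min over k of (A[1][0] + B[0][1] = 7 + 3 = 10, A[1][1] + B[1][1] = -1 + -1 = -2) = -2 (attained at k = 1)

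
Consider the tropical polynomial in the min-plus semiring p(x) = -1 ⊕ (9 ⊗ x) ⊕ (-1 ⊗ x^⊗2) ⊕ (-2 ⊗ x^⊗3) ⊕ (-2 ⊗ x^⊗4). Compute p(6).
p(6) = -1

A tropical monomial a ⊗ x^⊗i evaluates to a + i · x. Evaluating each term at x = 6:
  Term 0 contributes -1 + 0 · 6 = -1
  Term 1 contributes 9 + 1 · 6 = 15
  Term 2 contributes -1 + 2 · 6 = 11
  Term 3 contributes -2 + 3 · 6 = 16
  Term 4 contributes -2 + 4 · 6 = 22
p(6) = ⊕ of these = min[-1, 15, 11, 16, 22] = -1.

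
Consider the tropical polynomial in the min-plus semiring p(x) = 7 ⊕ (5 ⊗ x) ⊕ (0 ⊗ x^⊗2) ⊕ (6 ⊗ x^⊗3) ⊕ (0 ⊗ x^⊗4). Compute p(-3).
p(-3) = -12

A tropical monomial a ⊗ x^⊗i evaluates to a + i · x. Evaluating each term at x = -3:
  Term 0 contributes 7 + 0 · -3 = 7
  Term 1 contributes 5 + 1 · -3 = 2
  Term 2 contributes 0 + 2 · -3 = -6
  Term 3 contributes 6 + 3 · -3 = -3
  Term 4 contributes 0 + 4 · -3 = -12
p(-3) = ⊕ of these = min[7, 2, -6, -3, -12] = -12.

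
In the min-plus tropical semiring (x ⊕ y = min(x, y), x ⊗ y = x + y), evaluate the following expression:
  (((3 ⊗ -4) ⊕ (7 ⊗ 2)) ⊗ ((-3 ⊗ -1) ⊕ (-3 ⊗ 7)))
(((3 ⊗ -4) ⊕ (7 ⊗ 2)) ⊗ ((-3 ⊗ -1) ⊕ (-3 ⊗ 7))) = -5

Expand innermost to outermost. Recall ⊕ takes the minimum of its arguments and ⊗ takes their sum. Working out the expression (((3 ⊗ -4) ⊕ (7 ⊗ 2)) ⊗ ((-3 ⊗ -1) ⊕ (-3 ⊗ 7))) gives -5.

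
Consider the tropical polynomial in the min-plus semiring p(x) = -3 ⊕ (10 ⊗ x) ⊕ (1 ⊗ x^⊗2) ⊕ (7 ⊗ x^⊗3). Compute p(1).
p(1) = -3

A tropical monomial a ⊗ x^⊗i evaluates to a + i · x. Evaluating each term at x = 1:
  Term 0 contributes -3 + 0 · 1 = -3
  Term 1 contributes 10 + 1 · 1 = 11
  Term 2 contributes 1 + 2 · 1 = 3
  Term 3 contributes 7 + 3 · 1 = 10
p(1) = ⊕ of these = min[-3, 11, 3, 10] = -3.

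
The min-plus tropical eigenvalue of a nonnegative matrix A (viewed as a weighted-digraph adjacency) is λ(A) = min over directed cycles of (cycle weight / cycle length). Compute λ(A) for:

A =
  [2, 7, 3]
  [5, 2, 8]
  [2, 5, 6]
λ(A) = 2

Enumerate directed cycles and compute their means (weight / length). Sample:
  cycle 0 → 0: weight = 2, length = 1, mean = 2/1 ≈ 2.000
  cycle 1 → 1: weight = 2, length = 1, mean = 2/1 ≈ 2.000
  cycle 2 → 2: weight = 6, length = 1, mean = 6/1 ≈ 6.000
  cycle 0 → 1 → 0: weight = 12, length = 2, mean = 12/2 ≈ 6.000
  cycle 0 → 2 → 0: weight = 5, length = 2, mean = 5/2 ≈ 2.500
  cycle 1 → 0 → 1: weight = 12, length = 2, mean = 12/2 ≈ 6.000
Minimum mean = 2.000, attained e.g. along the cycle 0 → 0 with weight 2 and length 1. So λ(A) = 2/1 = 2.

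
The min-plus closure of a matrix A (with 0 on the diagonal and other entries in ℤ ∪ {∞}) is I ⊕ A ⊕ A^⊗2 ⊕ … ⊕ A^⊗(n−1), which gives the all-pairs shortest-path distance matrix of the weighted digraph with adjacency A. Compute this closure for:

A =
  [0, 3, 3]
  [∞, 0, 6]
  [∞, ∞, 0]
Closure =
  [0, 3, 3]
  [∞, 0, 6]
  [∞, ∞, 0]

This is the Floyd-Warshall all-pairs shortest-path computation. For each intermediate vertex k = 0, 1, …, 2, update dist[i][j] ← min(dist[i][j], dist[i][k] + dist[k][j]). The final matrix gives, for each (i, j), the minimum total weight of any directed path from i to j (possibly empty when i = j).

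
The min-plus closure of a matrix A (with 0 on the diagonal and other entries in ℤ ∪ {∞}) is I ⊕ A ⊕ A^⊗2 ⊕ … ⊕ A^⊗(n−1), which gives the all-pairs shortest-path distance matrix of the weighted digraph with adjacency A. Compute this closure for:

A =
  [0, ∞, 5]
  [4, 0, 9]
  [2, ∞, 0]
Closure =
  [0, ∞, 5]
  [4, 0, 9]
  [2, ∞, 0]

This is the Floyd-Warshall all-pairs shortest-path computation. For each intermediate vertex k = 0, 1, …, 2, update dist[i][j] ← min(dist[i][j], dist[i][k] + dist[k][j]). The final matrix gives, for each (i, j), the minimum total weight of any directed path from i to j (possibly empty when i = j).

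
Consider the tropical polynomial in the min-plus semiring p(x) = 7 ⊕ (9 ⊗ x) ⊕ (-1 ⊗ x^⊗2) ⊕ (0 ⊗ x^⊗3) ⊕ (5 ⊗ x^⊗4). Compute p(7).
p(7) = 7

A tropical monomial a ⊗ x^⊗i evaluates to a + i · x. Evaluating each term at x = 7:
  Term 0 contributes 7 + 0 · 7 = 7
  Term 1 contributes 9 + 1 · 7 = 16
  Term 2 contributes -1 + 2 · 7 = 13
  Term 3 contributes 0 + 3 · 7 = 21
  Term 4 contributes 5 + 4 · 7 = 33
p(7) = ⊕ of these = min[7, 16, 13, 21, 33] = 7.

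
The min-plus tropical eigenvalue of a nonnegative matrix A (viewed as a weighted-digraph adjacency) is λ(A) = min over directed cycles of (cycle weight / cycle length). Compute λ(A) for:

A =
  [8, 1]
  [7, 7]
λ(A) = 4

Enumerate directed cycles and compute their means (weight / length). Sample:
  cycle 0 → 0: weight = 8, length = 1, mean = 8/1 ≈ 8.000
  cycle 1 → 1: weight = 7, length = 1, mean = 7/1 ≈ 7.000
  cycle 0 → 1 → 0: weight = 8, length = 2, mean = 8/2 ≈ 4.000
  cycle 1 → 0 → 1: weight = 8, length = 2, mean = 8/2 ≈ 4.000
Minimum mean = 4.000, attained e.g. along the cycle 0 → 1 → 0 with weight 8 and length 2. So λ(A) = 8/2 = 4.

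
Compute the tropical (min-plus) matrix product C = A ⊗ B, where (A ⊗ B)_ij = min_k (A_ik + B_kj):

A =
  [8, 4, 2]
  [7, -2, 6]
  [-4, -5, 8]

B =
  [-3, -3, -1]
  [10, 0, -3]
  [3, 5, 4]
A ⊗ B =
  [5, 4, 1]
  [4, -2, -5]
  [-7, -7, -8]

Apply the min-plus product entry-by-entry:
  C[0][0] = min over k of (A[0][0] + B[0][0] = 8 + -3 = 5, A[0][1] + B[1][0] = 4 + 10 = 14, A[0][2] + B[2][0] = 2 + 3 = 5) = 5 (attained at k = 0)
  C[0][1] = min over k of (A[0][0] + B[0][1] = 8 + -3 = 5, A[0][1] + B[1][1] = 4 + 0 = 4, A[0][2] + B[2][1] = 2 + 5 = 7) = 4 (attained at k = 1)
  C[0][2] = min over k of (A[0][0] + B[0][2] = 8 + -1 = 7, A[0][1] + B[1][2] = 4 + -3 = 1, A[0][2] + B[2][2] = 2 + 4 = 6) = 1 (attained at k = 1)
  C[1][0] = min over k of (A[1][0] + B[0][0] = 7 + -3 = 4, A[1][1] + B[1][0] = -2 + 10 = 8, A[1][2] + B[2][0] = 6 + 3 = 9) = 4 (attained at k = 0)
  C[1][1] = min over k of (A[1][0] + B[0][1] = 7 + -3 = 4, A[1][1] + B[1][1] = -2 + 0 = -2, A[1][2] + B[2][1] = 6 + 5 = 11) = -2 (attained at k = 1)
  C[1][2] = min over k of (A[1][0] + B[0][2] = 7 + -1 = 6, A[1][1] + B[1][2] = -2 + -3 = -5, A[1][2] + B[2][2] = 6 + 4 = 10) = -5 (attained at k = 1)
  C[2][0] = min over k of (A[2][0] + B[0][0] = -4 + -3 = -7, A[2][1] + B[1][0] = -5 + 10 = 5, A[2][2] + B[2][0] = 8 + 3 = 11) = -7 (attained at k = 0)
  C[2][1] = min over k of (A[2][0] + B[0][1] = -4 + -3 = -7, A[2][1] + B[1][1] = -5 + 0 = -5, A[2][2] + B[2][1] = 8 + 5 = 13) = -7 (attained at k = 0)
  C[2][2] = min over k of (A[2][0] + B[0][2] = -4 + -1 = -5, A[2][1] + B[1][2] = -5 + -3 = -8, A[2][2] + B[2][2] = 8 + 4 = 12) = -8 (attained at k = 1)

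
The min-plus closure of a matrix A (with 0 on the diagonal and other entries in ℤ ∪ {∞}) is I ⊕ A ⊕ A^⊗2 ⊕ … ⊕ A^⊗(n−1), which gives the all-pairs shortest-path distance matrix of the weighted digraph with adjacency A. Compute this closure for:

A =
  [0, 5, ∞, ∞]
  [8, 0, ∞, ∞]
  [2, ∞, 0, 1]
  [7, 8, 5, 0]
Closure =
  [0, 5, ∞, ∞]
  [8, 0, ∞, ∞]
  [2, 7, 0, 1]
  [7, 8, 5, 0]

This is the Floyd-Warshall all-pairs shortest-path computation. For each intermediate vertex k = 0, 1, …, 3, update dist[i][j] ← min(dist[i][j], dist[i][k] + dist[k][j]). The final matrix gives, for each (i, j), the minimum total weight of any directed path from i to j (possibly empty when i = j).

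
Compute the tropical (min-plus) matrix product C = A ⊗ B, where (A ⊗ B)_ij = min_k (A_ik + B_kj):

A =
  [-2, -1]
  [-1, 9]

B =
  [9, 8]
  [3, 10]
A ⊗ B =
  [2, 6]
  [8, 7]

Apply the min-plus product entry-by-entry:
  C[0][0] = min over k of (A[0][0] + B[0][0] = -2 + 9 = 7, A[0][1] + B[1][0] = -1 + 3 = 2) = 2 (attained at k = 1)
  C[0][1] = min over k of (A[0][0] + B[0][1] = -2 + 8 = 6, A[0][1] + B[1][1] = -1 + 10 = 9) = 6 (attained at k = 0)
  C[1][0] = min over k of (A[1][0] + B[0][0] = -1 + 9 = 8, A[1][1] + B[1][0] = 9 + 3 = 12) = 8 (attained at k = 0)
  C[1][1] = min over k of (A[1][0] + B[0][1] = -1 + 8 = 7, A[1][1] + B[1][1] = 9 + 10 = 19) = 7 (attained at k = 0)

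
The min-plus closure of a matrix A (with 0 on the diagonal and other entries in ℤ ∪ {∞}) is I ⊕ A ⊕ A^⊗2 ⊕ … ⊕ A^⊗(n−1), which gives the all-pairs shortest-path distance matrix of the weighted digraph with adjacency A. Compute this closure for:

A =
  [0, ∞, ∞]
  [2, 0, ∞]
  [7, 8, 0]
Closure =
  [0, ∞, ∞]
  [2, 0, ∞]
  [7, 8, 0]

This is the Floyd-Warshall all-pairs shortest-path computation. For each intermediate vertex k = 0, 1, …, 2, update dist[i][j] ← min(dist[i][j], dist[i][k] + dist[k][j]). The final matrix gives, for each (i, j), the minimum total weight of any directed path from i to j (possibly empty when i = j).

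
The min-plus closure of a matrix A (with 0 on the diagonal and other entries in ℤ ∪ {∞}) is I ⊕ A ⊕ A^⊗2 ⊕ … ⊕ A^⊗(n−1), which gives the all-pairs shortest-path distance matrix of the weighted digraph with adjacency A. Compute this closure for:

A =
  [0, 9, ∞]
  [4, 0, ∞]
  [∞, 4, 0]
Closure =
  [0, 9, ∞]
  [4, 0, ∞]
  [8, 4, 0]

This is the Floyd-Warshall all-pairs shortest-path computation. For each intermediate vertex k = 0, 1, …, 2, update dist[i][j] ← min(dist[i][j], dist[i][k] + dist[k][j]). The final matrix gives, for each (i, j), the minimum total weight of any directed path from i to j (possibly empty when i = j).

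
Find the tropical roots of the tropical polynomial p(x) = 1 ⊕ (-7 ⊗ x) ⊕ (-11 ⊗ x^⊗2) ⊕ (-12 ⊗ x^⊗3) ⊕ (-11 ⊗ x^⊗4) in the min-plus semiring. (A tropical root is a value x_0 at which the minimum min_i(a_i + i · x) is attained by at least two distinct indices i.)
Roots: {-1, 1, 4, 8}

Each tropical root is a break point of the lower envelope of the lines y = a_i + i · x (there are 5 lines, with slopes 0, 1, ..., 4). Only the lines that attain the minimum somewhere contribute to roots; other lines are dominated. Here the surviving (envelope) indices are i = 4, i = 3, i = 2, i = 1, i = 0.
Intersections between consecutive envelope lines give the roots: for adjacent envelope indices i < j the intersection is x = (a_i − a_j) / (j − i). Reading off the sorted break points: {-1, 1, 4, 8}.
Verification: at each break x_0, at least two indices attain the minimum of min_i(a_i + i · x_0).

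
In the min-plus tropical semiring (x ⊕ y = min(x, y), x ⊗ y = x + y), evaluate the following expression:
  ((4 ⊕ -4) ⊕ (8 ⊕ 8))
((4 ⊕ -4) ⊕ (8 ⊕ 8)) = -4

Expand innermost to outermost. Recall ⊕ takes the minimum of its arguments and ⊗ takes their sum. Working out the expression ((4 ⊕ -4) ⊕ (8 ⊕ 8)) gives -4.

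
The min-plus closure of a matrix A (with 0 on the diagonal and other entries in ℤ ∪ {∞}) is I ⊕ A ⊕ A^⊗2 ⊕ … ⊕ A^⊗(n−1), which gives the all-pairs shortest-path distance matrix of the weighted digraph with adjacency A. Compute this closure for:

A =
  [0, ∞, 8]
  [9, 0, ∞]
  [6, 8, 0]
Closure =
  [0, 16, 8]
  [9, 0, 17]
  [6, 8, 0]

This is the Floyd-Warshall all-pairs shortest-path computation. For each intermediate vertex k = 0, 1, …, 2, update dist[i][j] ← min(dist[i][j], dist[i][k] + dist[k][j]). The final matrix gives, for each (i, j), the minimum total weight of any directed path from i to j (possibly empty when i = j).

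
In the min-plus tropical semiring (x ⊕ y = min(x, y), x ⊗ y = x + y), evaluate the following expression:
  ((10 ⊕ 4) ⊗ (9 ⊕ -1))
((10 ⊕ 4) ⊗ (9 ⊕ -1)) = 3

Expand innermost to outermost. Recall ⊕ takes the minimum of its arguments and ⊗ takes their sum. Working out the expression ((10 ⊕ 4) ⊗ (9 ⊕ -1)) gives 3.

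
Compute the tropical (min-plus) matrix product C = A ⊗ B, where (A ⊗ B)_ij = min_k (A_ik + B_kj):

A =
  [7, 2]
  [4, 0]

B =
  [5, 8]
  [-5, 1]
A ⊗ B =
  [-3, 3]
  [-5, 1]

Apply the min-plus product entry-by-entry:
  C[0][0] = min over k of (A[0][0] + B[0][0] = 7 + 5 = 12, A[0][1] + B[1][0] = 2 + -5 = -3) = -3 (attained at k = 1)
  C[0][1] = min over k of (A[0][0] + B[0][1] = 7 + 8 = 15, A[0][1] + B[1][1] = 2 + 1 = 3) = 3 (attained at k = 1)
  C[1][0] = min over k of (A[1][0] + B[0][0] = 4 + 5 = 9, A[1][1] + B[1][0] = 0 + -5 = -5) = -5 (attained at k = 1)
  C[1][1] = min over k of (A[1][0] + B[0][1] = 4 + 8 = 12, A[1][1] + B[1][1] = 0 + 1 = 1) = 1 (attained at k = 1)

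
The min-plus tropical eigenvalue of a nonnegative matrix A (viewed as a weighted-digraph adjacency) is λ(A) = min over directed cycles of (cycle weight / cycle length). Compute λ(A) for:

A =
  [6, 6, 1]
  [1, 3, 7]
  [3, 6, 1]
λ(A) = 1

Enumerate directed cycles and compute their means (weight / length). Sample:
  cycle 0 → 0: weight = 6, length = 1, mean = 6/1 ≈ 6.000
  cycle 1 → 1: weight = 3, length = 1, mean = 3/1 ≈ 3.000
  cycle 2 → 2: weight = 1, length = 1, mean = 1/1 ≈ 1.000
  cycle 0 → 1 → 0: weight = 7, length = 2, mean = 7/2 ≈ 3.500
  cycle 0 → 2 → 0: weight = 4, length = 2, mean = 4/2 ≈ 2.000
  cycle 1 → 0 → 1: weight = 7, length = 2, mean = 7/2 ≈ 3.500
Minimum mean = 1.000, attained e.g. along the cycle 2 → 2 with weight 1 and length 1. So λ(A) = 1/1 = 1.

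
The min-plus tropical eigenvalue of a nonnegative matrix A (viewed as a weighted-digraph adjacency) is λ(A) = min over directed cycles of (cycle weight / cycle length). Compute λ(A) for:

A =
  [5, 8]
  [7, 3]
λ(A) = 3

Enumerate directed cycles and compute their means (weight / length). Sample:
  cycle 0 → 0: weight = 5, length = 1, mean = 5/1 ≈ 5.000
  cycle 1 → 1: weight = 3, length = 1, mean = 3/1 ≈ 3.000
  cycle 0 → 1 → 0: weight = 15, length = 2, mean = 15/2 ≈ 7.500
  cycle 1 → 0 → 1: weight = 15, length = 2, mean = 15/2 ≈ 7.500
Minimum mean = 3.000, attained e.g. along the cycle 1 → 1 with weight 3 and length 1. So λ(A) = 3/1 = 3.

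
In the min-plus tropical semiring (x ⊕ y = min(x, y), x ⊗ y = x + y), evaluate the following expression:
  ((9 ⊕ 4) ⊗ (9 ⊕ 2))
((9 ⊕ 4) ⊗ (9 ⊕ 2)) = 6

Expand innermost to outermost. Recall ⊕ takes the minimum of its arguments and ⊗ takes their sum. Working out the expression ((9 ⊕ 4) ⊗ (9 ⊕ 2)) gives 6.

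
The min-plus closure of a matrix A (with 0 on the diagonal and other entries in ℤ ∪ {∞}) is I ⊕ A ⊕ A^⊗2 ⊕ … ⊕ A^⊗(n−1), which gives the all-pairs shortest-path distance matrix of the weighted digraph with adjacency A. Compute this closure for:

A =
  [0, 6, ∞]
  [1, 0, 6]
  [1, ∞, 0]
Closure =
  [0, 6, 12]
  [1, 0, 6]
  [1, 7, 0]

This is the Floyd-Warshall all-pairs shortest-path computation. For each intermediate vertex k = 0, 1, …, 2, update dist[i][j] ← min(dist[i][j], dist[i][k] + dist[k][j]). The final matrix gives, for each (i, j), the minimum total weight of any directed path from i to j (possibly empty when i = j).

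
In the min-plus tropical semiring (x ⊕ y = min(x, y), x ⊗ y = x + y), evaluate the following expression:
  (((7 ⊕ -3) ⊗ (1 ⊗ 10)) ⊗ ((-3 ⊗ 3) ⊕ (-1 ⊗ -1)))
(((7 ⊕ -3) ⊗ (1 ⊗ 10)) ⊗ ((-3 ⊗ 3) ⊕ (-1 ⊗ -1))) = 6

Expand innermost to outermost. Recall ⊕ takes the minimum of its arguments and ⊗ takes their sum. Working out the expression (((7 ⊕ -3) ⊗ (1 ⊗ 10)) ⊗ ((-3 ⊗ 3) ⊕ (-1 ⊗ -1))) gives 6.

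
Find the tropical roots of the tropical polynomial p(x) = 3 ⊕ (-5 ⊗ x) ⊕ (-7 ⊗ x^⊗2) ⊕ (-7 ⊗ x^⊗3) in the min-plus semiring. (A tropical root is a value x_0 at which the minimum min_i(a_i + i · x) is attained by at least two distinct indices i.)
Roots: {0, 2, 8}

Each tropical root is a break point of the lower envelope of the lines y = a_i + i · x (there are 4 lines, with slopes 0, 1, ..., 3). Only the lines that attain the minimum somewhere contribute to roots; other lines are dominated. Here the surviving (envelope) indices are i = 3, i = 2, i = 1, i = 0.
Intersections between consecutive envelope lines give the roots: for adjacent envelope indices i < j the intersection is x = (a_i − a_j) / (j − i). Reading off the sorted break points: {0, 2, 8}.
Verification: at each break x_0, at least two indices attain the minimum of min_i(a_i + i · x_0).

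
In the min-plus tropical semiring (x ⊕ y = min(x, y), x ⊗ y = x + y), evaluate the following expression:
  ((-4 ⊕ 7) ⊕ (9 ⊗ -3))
((-4 ⊕ 7) ⊕ (9 ⊗ -3)) = -4

Expand innermost to outermost. Recall ⊕ takes the minimum of its arguments and ⊗ takes their sum. Working out the expression ((-4 ⊕ 7) ⊕ (9 ⊗ -3)) gives -4.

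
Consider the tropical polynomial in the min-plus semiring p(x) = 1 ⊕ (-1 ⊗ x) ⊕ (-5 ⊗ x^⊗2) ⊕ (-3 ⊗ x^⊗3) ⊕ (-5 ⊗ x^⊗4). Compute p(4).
p(4) = 1

A tropical monomial a ⊗ x^⊗i evaluates to a + i · x. Evaluating each term at x = 4:
  Term 0 contributes 1 + 0 · 4 = 1
  Term 1 contributes -1 + 1 · 4 = 3
  Term 2 contributes -5 + 2 · 4 = 3
  Term 3 contributes -3 + 3 · 4 = 9
  Term 4 contributes -5 + 4 · 4 = 11
p(4) = ⊕ of these = min[1, 3, 3, 9, 11] = 1.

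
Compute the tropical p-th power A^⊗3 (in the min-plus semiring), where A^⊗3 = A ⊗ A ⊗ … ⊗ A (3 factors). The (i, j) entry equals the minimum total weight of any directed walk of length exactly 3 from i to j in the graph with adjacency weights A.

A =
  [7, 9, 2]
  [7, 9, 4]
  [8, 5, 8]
A^⊗3 =
  [14, 14, 11]
  [16, 14, 13]
  [17, 14, 14]

Each entry (A^⊗3)_ij equals the minimum over all length-3 walks i = v_0 → v_1 → … → v_3 = j of Σ_t A[v_t][v_{t+1}]. For example, for (i, j) = (0, 2) we minimise over 9 possible intermediate vertex sequences; the minimum is 11, attained along the walk 0 → 2 → 1 → 2.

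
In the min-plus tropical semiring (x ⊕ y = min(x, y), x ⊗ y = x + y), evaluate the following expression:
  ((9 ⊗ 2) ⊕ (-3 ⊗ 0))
((9 ⊗ 2) ⊕ (-3 ⊗ 0)) = -3

Expand innermost to outermost. Recall ⊕ takes the minimum of its arguments and ⊗ takes their sum. Working out the expression ((9 ⊗ 2) ⊕ (-3 ⊗ 0)) gives -3.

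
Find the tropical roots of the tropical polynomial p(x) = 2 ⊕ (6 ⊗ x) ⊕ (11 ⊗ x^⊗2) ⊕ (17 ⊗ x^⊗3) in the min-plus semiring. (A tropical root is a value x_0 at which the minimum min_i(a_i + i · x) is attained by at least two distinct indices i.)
Roots: {-6, -5, -4}

Each tropical root is a break point of the lower envelope of the lines y = a_i + i · x (there are 4 lines, with slopes 0, 1, ..., 3). Only the lines that attain the minimum somewhere contribute to roots; other lines are dominated. Here the surviving (envelope) indices are i = 3, i = 2, i = 1, i = 0.
Intersections between consecutive envelope lines give the roots: for adjacent envelope indices i < j the intersection is x = (a_i − a_j) / (j − i). Reading off the sorted break points: {-6, -5, -4}.
Verification: at each break x_0, at least two indices attain the minimum of min_i(a_i + i · x_0).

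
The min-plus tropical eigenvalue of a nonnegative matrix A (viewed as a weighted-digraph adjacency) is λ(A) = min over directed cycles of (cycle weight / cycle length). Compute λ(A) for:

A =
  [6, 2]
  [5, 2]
λ(A) = 2

Enumerate directed cycles and compute their means (weight / length). Sample:
  cycle 0 → 0: weight = 6, length = 1, mean = 6/1 ≈ 6.000
  cycle 1 → 1: weight = 2, length = 1, mean = 2/1 ≈ 2.000
  cycle 0 → 1 → 0: weight = 7, length = 2, mean = 7/2 ≈ 3.500
  cycle 1 → 0 → 1: weight = 7, length = 2, mean = 7/2 ≈ 3.500
Minimum mean = 2.000, attained e.g. along the cycle 1 → 1 with weight 2 and length 1. So λ(A) = 2/1 = 2.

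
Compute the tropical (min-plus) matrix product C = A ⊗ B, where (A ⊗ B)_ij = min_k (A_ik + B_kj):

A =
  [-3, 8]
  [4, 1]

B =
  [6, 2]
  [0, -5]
A ⊗ B =
  [3, -1]
  [1, -4]

Apply the min-plus product entry-by-entry:
  C[0][0] = min over k of (A[0][0] + B[0][0] = -3 + 6 = 3, A[0][1] + B[1][0] = 8 + 0 = 8) = 3 (attained at k = 0)
  C[0][1] = min over k of (A[0][0] + B[0][1] = -3 + 2 = -1, A[0][1] + B[1][1] = 8 + -5 = 3) = -1 (attained at k = 0)
  C[1][0] = min over k of (A[1][0] + B[0][0] = 4 + 6 = 10, A[1][1] + B[1][0] = 1 + 0 = 1) = 1 (attained at k = 1)
  C[1][1] = min over k of (A[1][0] + B[0][1] = 4 + 2 = 6, A[1][1] + B[1][1] = 1 + -5 = -4) = -4 (attained at k = 1)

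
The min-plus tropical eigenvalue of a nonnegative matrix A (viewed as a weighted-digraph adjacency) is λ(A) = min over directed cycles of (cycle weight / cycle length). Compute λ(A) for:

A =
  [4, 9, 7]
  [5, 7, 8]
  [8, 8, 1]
λ(A) = 1

Enumerate directed cycles and compute their means (weight / length). Sample:
  cycle 0 → 0: weight = 4, length = 1, mean = 4/1 ≈ 4.000
  cycle 1 → 1: weight = 7, length = 1, mean = 7/1 ≈ 7.000
  cycle 2 → 2: weight = 1, length = 1, mean = 1/1 ≈ 1.000
  cycle 0 → 1 → 0: weight = 14, length = 2, mean = 14/2 ≈ 7.000
  cycle 0 → 2 → 0: weight = 15, length = 2, mean = 15/2 ≈ 7.500
  cycle 1 → 0 → 1: weight = 14, length = 2, mean = 14/2 ≈ 7.000
Minimum mean = 1.000, attained e.g. along the cycle 2 → 2 with weight 1 and length 1. So λ(A) = 1/1 = 1.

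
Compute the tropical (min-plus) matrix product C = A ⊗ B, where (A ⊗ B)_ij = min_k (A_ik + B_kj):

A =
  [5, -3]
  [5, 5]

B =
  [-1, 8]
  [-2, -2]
A ⊗ B =
  [-5, -5]
  [3, 3]

Apply the min-plus product entry-by-entry:
  C[0][0] = min over k of (A[0][0] + B[0][0] = 5 + -1 = 4, A[0][1] + B[1][0] = -3 + -2 = -5) = -5 (attained at k = 1)
  C[0][1] = min over k of (A[0][0] + B[0][1] = 5 + 8 = 13, A[0][1] + B[1][1] = -3 + -2 = -5) = -5 (attained at k = 1)
  C[1][0] = min over k of (A[1][0] + B[0][0] = 5 + -1 = 4, A[1][1] + B[1][0] = 5 + -2 = 3) = 3 (attained at k = 1)
  C[1][1] = min over k of (A[1][0] + B[0][1] = 5 + 8 = 13, A[1][1] + B[1][1] = 5 + -2 = 3) = 3 (attained at k = 1)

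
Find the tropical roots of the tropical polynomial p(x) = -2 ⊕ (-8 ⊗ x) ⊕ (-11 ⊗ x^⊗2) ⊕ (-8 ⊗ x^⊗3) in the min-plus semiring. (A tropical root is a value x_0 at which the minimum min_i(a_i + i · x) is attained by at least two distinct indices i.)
Roots: {-3, 3, 6}

Each tropical root is a break point of the lower envelope of the lines y = a_i + i · x (there are 4 lines, with slopes 0, 1, ..., 3). Only the lines that attain the minimum somewhere contribute to roots; other lines are dominated. Here the surviving (envelope) indices are i = 3, i = 2, i = 1, i = 0.
Intersections between consecutive envelope lines give the roots: for adjacent envelope indices i < j the intersection is x = (a_i − a_j) / (j − i). Reading off the sorted break points: {-3, 3, 6}.
Verification: at each break x_0, at least two indices attain the minimum of min_i(a_i + i · x_0).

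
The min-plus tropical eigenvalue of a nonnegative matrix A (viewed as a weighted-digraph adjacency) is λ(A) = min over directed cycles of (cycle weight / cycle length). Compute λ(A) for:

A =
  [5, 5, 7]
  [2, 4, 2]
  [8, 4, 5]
λ(A) = 3

Enumerate directed cycles and compute their means (weight / length). Sample:
  cycle 0 → 0: weight = 5, length = 1, mean = 5/1 ≈ 5.000
  cycle 1 → 1: weight = 4, length = 1, mean = 4/1 ≈ 4.000
  cycle 2 → 2: weight = 5, length = 1, mean = 5/1 ≈ 5.000
  cycle 0 → 1 → 0: weight = 7, length = 2, mean = 7/2 ≈ 3.500
  cycle 0 → 2 → 0: weight = 15, length = 2, mean = 15/2 ≈ 7.500
  cycle 1 → 0 → 1: weight = 7, length = 2, mean = 7/2 ≈ 3.500
Minimum mean = 3.000, attained e.g. along the cycle 1 → 2 → 1 with weight 6 and length 2. So λ(A) = 6/2 = 3.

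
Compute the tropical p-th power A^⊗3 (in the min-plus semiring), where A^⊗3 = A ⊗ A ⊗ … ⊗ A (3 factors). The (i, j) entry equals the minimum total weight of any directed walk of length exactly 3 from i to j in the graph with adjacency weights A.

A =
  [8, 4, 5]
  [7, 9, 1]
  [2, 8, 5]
A^⊗3 =
  [7, 11, 10]
  [8, 7, 8]
  [9, 11, 7]

Each entry (A^⊗3)_ij equals the minimum over all length-3 walks i = v_0 → v_1 → … → v_3 = j of Σ_t A[v_t][v_{t+1}]. For example, for (i, j) = (0, 2) we minimise over 9 possible intermediate vertex sequences; the minimum is 10, attained along the walk 0 → 1 → 2 → 2.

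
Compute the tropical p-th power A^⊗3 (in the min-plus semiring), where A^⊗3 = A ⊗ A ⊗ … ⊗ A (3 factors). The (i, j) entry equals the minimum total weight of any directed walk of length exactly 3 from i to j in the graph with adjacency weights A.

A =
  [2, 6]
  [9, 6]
A^⊗3 =
  [6, 10]
  [13, 17]

Each entry (A^⊗3)_ij equals the minimum over all length-3 walks i = v_0 → v_1 → … → v_3 = j of Σ_t A[v_t][v_{t+1}]. For example, for (i, j) = (0, 1) we minimise over 4 possible intermediate vertex sequences; the minimum is 10, attained along the walk 0 → 0 → 0 → 1.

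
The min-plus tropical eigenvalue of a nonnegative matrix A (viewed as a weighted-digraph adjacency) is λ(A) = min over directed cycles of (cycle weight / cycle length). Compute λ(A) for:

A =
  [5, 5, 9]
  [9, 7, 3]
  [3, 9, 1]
λ(A) = 1

Enumerate directed cycles and compute their means (weight / length). Sample:
  cycle 0 → 0: weight = 5, length = 1, mean = 5/1 ≈ 5.000
  cycle 1 → 1: weight = 7, length = 1, mean = 7/1 ≈ 7.000
  cycle 2 → 2: weight = 1, length = 1, mean = 1/1 ≈ 1.000
  cycle 0 → 1 → 0: weight = 14, length = 2, mean = 14/2 ≈ 7.000
  cycle 0 → 2 → 0: weight = 12, length = 2, mean = 12/2 ≈ 6.000
  cycle 1 → 0 → 1: weight = 14, length = 2, mean = 14/2 ≈ 7.000
Minimum mean = 1.000, attained e.g. along the cycle 2 → 2 with weight 1 and length 1. So λ(A) = 1/1 = 1.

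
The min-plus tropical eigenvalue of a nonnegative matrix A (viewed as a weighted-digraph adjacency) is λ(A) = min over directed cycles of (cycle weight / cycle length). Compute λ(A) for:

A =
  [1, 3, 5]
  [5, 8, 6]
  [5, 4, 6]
λ(A) = 1

Enumerate directed cycles and compute their means (weight / length). Sample:
  cycle 0 → 0: weight = 1, length = 1, mean = 1/1 ≈ 1.000
  cycle 1 → 1: weight = 8, length = 1, mean = 8/1 ≈ 8.000
  cycle 2 → 2: weight = 6, length = 1, mean = 6/1 ≈ 6.000
  cycle 0 → 1 → 0: weight = 8, length = 2, mean = 8/2 ≈ 4.000
  cycle 0 → 2 → 0: weight = 10, length = 2, mean = 10/2 ≈ 5.000
  cycle 1 → 0 → 1: weight = 8, length = 2, mean = 8/2 ≈ 4.000
Minimum mean = 1.000, attained e.g. along the cycle 0 → 0 with weight 1 and length 1. So λ(A) = 1/1 = 1.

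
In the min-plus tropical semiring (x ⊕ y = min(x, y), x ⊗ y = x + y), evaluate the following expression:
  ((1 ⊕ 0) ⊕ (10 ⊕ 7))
((1 ⊕ 0) ⊕ (10 ⊕ 7)) = 0

Expand innermost to outermost. Recall ⊕ takes the minimum of its arguments and ⊗ takes their sum. Working out the expression ((1 ⊕ 0) ⊕ (10 ⊕ 7)) gives 0.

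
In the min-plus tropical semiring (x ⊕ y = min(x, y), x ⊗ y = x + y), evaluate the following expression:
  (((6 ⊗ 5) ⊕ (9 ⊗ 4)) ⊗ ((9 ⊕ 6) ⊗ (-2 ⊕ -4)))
(((6 ⊗ 5) ⊕ (9 ⊗ 4)) ⊗ ((9 ⊕ 6) ⊗ (-2 ⊕ -4))) = 13

Expand innermost to outermost. Recall ⊕ takes the minimum of its arguments and ⊗ takes their sum. Working out the expression (((6 ⊗ 5) ⊕ (9 ⊗ 4)) ⊗ ((9 ⊕ 6) ⊗ (-2 ⊕ -4))) gives 13.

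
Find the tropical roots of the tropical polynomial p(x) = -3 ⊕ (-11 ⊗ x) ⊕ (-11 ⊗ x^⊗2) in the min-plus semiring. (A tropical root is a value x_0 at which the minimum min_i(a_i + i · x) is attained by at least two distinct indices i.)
Roots: {0, 8}

Each tropical root is a break point of the lower envelope of the lines y = a_i + i · x (there are 3 lines, with slopes 0, 1, ..., 2). Only the lines that attain the minimum somewhere contribute to roots; other lines are dominated. Here the surviving (envelope) indices are i = 2, i = 1, i = 0.
Intersections between consecutive envelope lines give the roots: for adjacent envelope indices i < j the intersection is x = (a_i − a_j) / (j − i). Reading off the sorted break points: {0, 8}.
Verification: at each break x_0, at least two indices attain the minimum of min_i(a_i + i · x_0).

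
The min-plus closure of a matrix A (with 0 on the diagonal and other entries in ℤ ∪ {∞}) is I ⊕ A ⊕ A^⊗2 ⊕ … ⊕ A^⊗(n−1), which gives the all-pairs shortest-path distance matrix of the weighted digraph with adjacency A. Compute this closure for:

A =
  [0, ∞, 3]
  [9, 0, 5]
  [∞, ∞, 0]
Closure =
  [0, ∞, 3]
  [9, 0, 5]
  [∞, ∞, 0]

This is the Floyd-Warshall all-pairs shortest-path computation. For each intermediate vertex k = 0, 1, …, 2, update dist[i][j] ← min(dist[i][j], dist[i][k] + dist[k][j]). The final matrix gives, for each (i, j), the minimum total weight of any directed path from i to j (possibly empty when i = j).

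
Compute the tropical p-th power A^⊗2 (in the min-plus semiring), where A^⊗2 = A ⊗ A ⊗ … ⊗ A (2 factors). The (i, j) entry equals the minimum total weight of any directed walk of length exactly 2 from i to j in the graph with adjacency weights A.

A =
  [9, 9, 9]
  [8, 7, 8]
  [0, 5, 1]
A^⊗2 =
  [9, 14, 10]
  [8, 13, 9]
  [1, 6, 2]

Each entry (A^⊗2)_ij equals the minimum over all length-2 walks i = v_0 → v_1 → … → v_2 = j of Σ_t A[v_t][v_{t+1}]. For example, for (i, j) = (0, 2) we minimise over 3 possible intermediate vertex sequences; the minimum is 10, attained along the walk 0 → 2 → 2.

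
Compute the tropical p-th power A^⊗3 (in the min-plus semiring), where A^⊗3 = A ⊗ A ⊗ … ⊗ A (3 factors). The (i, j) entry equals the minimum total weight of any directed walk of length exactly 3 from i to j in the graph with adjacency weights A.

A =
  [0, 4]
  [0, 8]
A^⊗3 =
  [0, 4]
  [0, 4]

Each entry (A^⊗3)_ij equals the minimum over all length-3 walks i = v_0 → v_1 → … → v_3 = j of Σ_t A[v_t][v_{t+1}]. For example, for (i, j) = (0, 1) we minimise over 4 possible intermediate vertex sequences; the minimum is 4, attained along the walk 0 → 0 → 0 → 1.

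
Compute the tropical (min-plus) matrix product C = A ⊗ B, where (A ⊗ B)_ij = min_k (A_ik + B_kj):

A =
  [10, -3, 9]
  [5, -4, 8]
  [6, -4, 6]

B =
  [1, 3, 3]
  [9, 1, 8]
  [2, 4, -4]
A ⊗ B =
  [6, -2, 5]
  [5, -3, 4]
  [5, -3, 2]

Apply the min-plus product entry-by-entry:
  C[0][0] = min over k of (A[0][0] + B[0][0] = 10 + 1 = 11, A[0][1] + B[1][0] = -3 + 9 = 6, A[0][2] + B[2][0] = 9 + 2 = 11) = 6 (attained at k = 1)
  C[0][1] = min over k of (A[0][0] + B[0][1] = 10 + 3 = 13, A[0][1] + B[1][1] = -3 + 1 = -2, A[0][2] + B[2][1] = 9 + 4 = 13) = -2 (attained at k = 1)
  C[0][2] = min over k of (A[0][0] + B[0][2] = 10 + 3 = 13, A[0][1] + B[1][2] = -3 + 8 = 5, A[0][2] + B[2][2] = 9 + -4 = 5) = 5 (attained at k = 1)
  C[1][0] = min over k of (A[1][0] + B[0][0] = 5 + 1 = 6, A[1][1] + B[1][0] = -4 + 9 = 5, A[1][2] + B[2][0] = 8 + 2 = 10) = 5 (attained at k = 1)
  C[1][1] = min over k of (A[1][0] + B[0][1] = 5 + 3 = 8, A[1][1] + B[1][1] = -4 + 1 = -3, A[1][2] + B[2][1] = 8 + 4 = 12) = -3 (attained at k = 1)
  C[1][2] = min over k of (A[1][0] + B[0][2] = 5 + 3 = 8, A[1][1] + B[1][2] = -4 + 8 = 4, A[1][2] + B[2][2] = 8 + -4 = 4) = 4 (attained at k = 1)
  C[2][0] = min over k of (A[2][0] + B[0][0] = 6 + 1 = 7, A[2][1] + B[1][0] = -4 + 9 = 5, A[2][2] + B[2][0] = 6 + 2 = 8) = 5 (attained at k = 1)
  C[2][1] = min over k of (A[2][0] + B[0][1] = 6 + 3 = 9, A[2][1] + B[1][1] = -4 + 1 = -3, A[2][2] + B[2][1] = 6 + 4 = 10) = -3 (attained at k = 1)
  C[2][2] = min over k of (A[2][0] + B[0][2] = 6 + 3 = 9, A[2][1] + B[1][2] = -4 + 8 = 4, A[2][2] + B[2][2] = 6 + -4 = 2) = 2 (attained at k = 2)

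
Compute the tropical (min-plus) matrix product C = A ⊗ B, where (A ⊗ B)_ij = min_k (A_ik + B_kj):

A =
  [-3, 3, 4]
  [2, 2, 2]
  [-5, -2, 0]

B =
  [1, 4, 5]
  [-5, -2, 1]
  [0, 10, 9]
A ⊗ B =
  [-2, 1, 2]
  [-3, 0, 3]
  [-7, -4, -1]

Apply the min-plus product entry-by-entry:
  C[0][0] = min over k of (A[0][0] + B[0][0] = -3 + 1 = -2, A[0][1] + B[1][0] = 3 + -5 = -2, A[0][2] + B[2][0] = 4 + 0 = 4) = -2 (attained at k = 0)
  C[0][1] = min over k of (A[0][0] + B[0][1] = -3 + 4 = 1, A[0][1] + B[1][1] = 3 + -2 = 1, A[0][2] + B[2][1] = 4 + 10 = 14) = 1 (attained at k = 0)
  C[0][2] = min over k of (A[0][0] + B[0][2] = -3 + 5 = 2, A[0][1] + B[1][2] = 3 + 1 = 4, A[0][2] + B[2][2] = 4 + 9 = 13) = 2 (attained at k = 0)
  C[1][0] = min over k of (A[1][0] + B[0][0] = 2 + 1 = 3, A[1][1] + B[1][0] = 2 + -5 = -3, A[1][2] + B[2][0] = 2 + 0 = 2) = -3 (attained at k = 1)
  C[1][1] = min over k of (A[1][0] + B[0][1] = 2 + 4 = 6, A[1][1] + B[1][1] = 2 + -2 = 0, A[1][2] + B[2][1] = 2 + 10 = 12) = 0 (attained at k = 1)
  C[1][2] = min over k of (A[1][0] + B[0][2] = 2 + 5 = 7, A[1][1] + B[1][2] = 2 + 1 = 3, A[1][2] + B[2][2] = 2 + 9 = 11) = 3 (attained at k = 1)
  C[2][0] = min over k of (A[2][0] + B[0][0] = -5 + 1 = -4, A[2][1] + B[1][0] = -2 + -5 = -7, A[2][2] + B[2][0] = 0 + 0 = 0) = -7 (attained at k = 1)
  C[2][1] = min over k of (A[2][0] + B[0][1] = -5 + 4 = -1, A[2][1] + B[1][1] = -2 + -2 = -4, A[2][2] + B[2][1] = 0 + 10 = 10) = -4 (attained at k = 1)
  C[2][2] = min over k of (A[2][0] + B[0][2] = -5 + 5 = 0, A[2][1] + B[1][2] = -2 + 1 = -1, A[2][2] + B[2][2] = 0 + 9 = 9) = -1 (attained at k = 1)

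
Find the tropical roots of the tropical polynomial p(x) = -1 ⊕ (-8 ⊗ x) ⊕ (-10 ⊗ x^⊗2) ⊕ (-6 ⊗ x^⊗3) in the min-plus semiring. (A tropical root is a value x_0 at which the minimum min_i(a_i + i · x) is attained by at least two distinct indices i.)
Roots: {-4, 2, 7}

Each tropical root is a break point of the lower envelope of the lines y = a_i + i · x (there are 4 lines, with slopes 0, 1, ..., 3). Only the lines that attain the minimum somewhere contribute to roots; other lines are dominated. Here the surviving (envelope) indices are i = 3, i = 2, i = 1, i = 0.
Intersections between consecutive envelope lines give the roots: for adjacent envelope indices i < j the intersection is x = (a_i − a_j) / (j − i). Reading off the sorted break points: {-4, 2, 7}.
Verification: at each break x_0, at least two indices attain the minimum of min_i(a_i + i · x_0).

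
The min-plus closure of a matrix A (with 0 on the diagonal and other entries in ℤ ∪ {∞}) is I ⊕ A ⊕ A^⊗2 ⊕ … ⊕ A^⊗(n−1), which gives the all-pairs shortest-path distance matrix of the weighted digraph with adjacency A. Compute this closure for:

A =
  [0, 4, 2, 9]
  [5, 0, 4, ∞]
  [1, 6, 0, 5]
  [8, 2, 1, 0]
Closure =
  [0, 4, 2, 7]
  [5, 0, 4, 9]
  [1, 5, 0, 5]
  [2, 2, 1, 0]

This is the Floyd-Warshall all-pairs shortest-path computation. For each intermediate vertex k = 0, 1, …, 3, update dist[i][j] ← min(dist[i][j], dist[i][k] + dist[k][j]). The final matrix gives, for each (i, j), the minimum total weight of any directed path from i to j (possibly empty when i = j).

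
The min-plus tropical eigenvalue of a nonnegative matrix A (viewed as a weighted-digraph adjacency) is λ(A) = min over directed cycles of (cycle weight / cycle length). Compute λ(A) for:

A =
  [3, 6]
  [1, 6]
λ(A) = 3

Enumerate directed cycles and compute their means (weight / length). Sample:
  cycle 0 → 0: weight = 3, length = 1, mean = 3/1 ≈ 3.000
  cycle 1 → 1: weight = 6, length = 1, mean = 6/1 ≈ 6.000
  cycle 0 → 1 → 0: weight = 7, length = 2, mean = 7/2 ≈ 3.500
  cycle 1 → 0 → 1: weight = 7, length = 2, mean = 7/2 ≈ 3.500
Minimum mean = 3.000, attained e.g. along the cycle 0 → 0 with weight 3 and length 1. So λ(A) = 3/1 = 3.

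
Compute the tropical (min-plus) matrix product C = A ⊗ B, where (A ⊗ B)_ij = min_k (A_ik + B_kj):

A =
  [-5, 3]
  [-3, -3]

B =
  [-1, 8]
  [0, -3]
A ⊗ B =
  [-6, 0]
  [-4, -6]

Apply the min-plus product entry-by-entry:
  C[0][0] = min over k of (A[0][0] + B[0][0] = -5 + -1 = -6, A[0][1] + B[1][0] = 3 + 0 = 3) = -6 (attained at k = 0)
  C[0][1] = min over k of (A[0][0] + B[0][1] = -5 + 8 = 3, A[0][1] + B[1][1] = 3 + -3 = 0) = 0 (attained at k = 1)
  C[1][0] = min over k of (A[1][0] + B[0][0] = -3 + -1 = -4, A[1][1] + B[1][0] = -3 + 0 = -3) = -4 (attained at k = 0)
  C[1][1] = min over k of (A[1][0] + B[0][1] = -3 + 8 = 5, A[1][1] + B[1][1] = -3 + -3 = -6) = -6 (attained at k = 1)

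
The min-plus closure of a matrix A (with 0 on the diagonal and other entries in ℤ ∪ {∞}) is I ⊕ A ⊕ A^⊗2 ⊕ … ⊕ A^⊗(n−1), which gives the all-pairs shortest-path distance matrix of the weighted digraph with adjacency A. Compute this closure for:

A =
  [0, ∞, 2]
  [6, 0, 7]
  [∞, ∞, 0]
Closure =
  [0, ∞, 2]
  [6, 0, 7]
  [∞, ∞, 0]

This is the Floyd-Warshall all-pairs shortest-path computation. For each intermediate vertex k = 0, 1, …, 2, update dist[i][j] ← min(dist[i][j], dist[i][k] + dist[k][j]). The final matrix gives, for each (i, j), the minimum total weight of any directed path from i to j (possibly empty when i = j).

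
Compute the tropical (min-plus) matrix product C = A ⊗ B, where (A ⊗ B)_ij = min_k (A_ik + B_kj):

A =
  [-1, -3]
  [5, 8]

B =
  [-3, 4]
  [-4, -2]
A ⊗ B =
  [-7, -5]
  [2, 6]

Apply the min-plus product entry-by-entry:
  C[0][0] = min over k of (A[0][0] + B[0][0] = -1 + -3 = -4, A[0][1] + B[1][0] = -3 + -4 = -7) = -7 (attained at k = 1)
  C[0][1] = min over k of (A[0][0] + B[0][1] = -1 + 4 = 3, A[0][1] + B[1][1] = -3 + -2 = -5) = -5 (attained at k = 1)
  C[1][0] = min over k of (A[1][0] + B[0][0] = 5 + -3 = 2, A[1][1] + B[1][0] = 8 + -4 = 4) = 2 (attained at k = 0)
  C[1][1] = min over k of (A[1][0] + B[0][1] = 5 + 4 = 9, A[1][1] + B[1][1] = 8 + -2 = 6) = 6 (attained at k = 1)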